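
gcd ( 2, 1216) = 2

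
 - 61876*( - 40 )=2475040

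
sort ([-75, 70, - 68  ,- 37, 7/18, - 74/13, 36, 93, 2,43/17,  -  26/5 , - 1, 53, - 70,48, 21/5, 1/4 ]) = [ -75, - 70,-68,  -  37, -74/13,  -  26/5,  -  1, 1/4,7/18,2,43/17,21/5,36, 48 , 53, 70,93 ] 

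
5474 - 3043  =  2431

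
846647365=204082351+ 642565014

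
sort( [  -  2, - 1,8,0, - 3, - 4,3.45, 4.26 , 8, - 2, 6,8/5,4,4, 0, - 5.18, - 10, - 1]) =[ - 10, - 5.18 ,-4, - 3,-2 , - 2,  -  1, - 1, 0,0, 8/5,3.45,4,4,4.26, 6, 8, 8]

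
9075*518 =4700850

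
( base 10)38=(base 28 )1a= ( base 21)1h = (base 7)53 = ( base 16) 26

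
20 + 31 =51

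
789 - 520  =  269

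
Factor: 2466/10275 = 6/25 = 2^1 * 3^1*5^(-2)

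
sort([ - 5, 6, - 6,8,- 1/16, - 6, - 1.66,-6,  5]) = [  -  6, - 6, - 6, - 5,-1.66, - 1/16,5,  6,  8]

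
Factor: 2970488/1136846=2^2*19^(-1)*29917^( - 1 ) * 371311^1 = 1485244/568423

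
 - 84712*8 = - 677696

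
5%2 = 1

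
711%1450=711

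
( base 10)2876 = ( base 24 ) 4NK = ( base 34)2gk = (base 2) 101100111100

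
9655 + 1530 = 11185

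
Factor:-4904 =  - 2^3*613^1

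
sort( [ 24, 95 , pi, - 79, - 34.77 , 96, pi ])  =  [  -  79, - 34.77, pi, pi,24,95 , 96 ]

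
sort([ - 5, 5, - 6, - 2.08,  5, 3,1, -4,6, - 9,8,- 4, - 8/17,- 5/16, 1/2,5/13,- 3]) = [- 9, - 6,  -  5,-4, - 4, - 3,- 2.08, - 8/17, - 5/16,5/13,  1/2, 1,3,5,5 , 6,  8] 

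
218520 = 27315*8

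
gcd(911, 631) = 1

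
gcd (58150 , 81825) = 25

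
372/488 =93/122 = 0.76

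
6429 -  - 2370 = 8799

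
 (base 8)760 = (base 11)411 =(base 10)496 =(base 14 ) 276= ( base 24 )KG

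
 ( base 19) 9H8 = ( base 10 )3580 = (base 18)b0g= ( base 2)110111111100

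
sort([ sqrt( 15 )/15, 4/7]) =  [ sqrt(15 )/15,  4/7 ] 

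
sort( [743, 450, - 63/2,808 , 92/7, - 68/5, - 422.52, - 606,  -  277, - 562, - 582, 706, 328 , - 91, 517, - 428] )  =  [ - 606, - 582, - 562, - 428 , - 422.52, - 277,-91, - 63/2, - 68/5, 92/7, 328, 450, 517,706,743, 808]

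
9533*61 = 581513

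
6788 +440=7228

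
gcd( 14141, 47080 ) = 1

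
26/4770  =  13/2385 =0.01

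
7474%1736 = 530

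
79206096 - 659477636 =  - 580271540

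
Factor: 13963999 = 7^1*137^1*14561^1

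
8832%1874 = 1336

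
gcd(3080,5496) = 8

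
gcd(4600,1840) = 920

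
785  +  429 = 1214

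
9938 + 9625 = 19563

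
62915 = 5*12583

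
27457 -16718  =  10739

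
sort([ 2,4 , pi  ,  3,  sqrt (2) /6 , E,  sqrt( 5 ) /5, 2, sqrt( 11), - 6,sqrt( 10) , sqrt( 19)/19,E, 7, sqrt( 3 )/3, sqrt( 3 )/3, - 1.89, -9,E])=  [ - 9, - 6 ,-1.89, sqrt( 19)/19  ,  sqrt( 2 )/6,sqrt( 5)/5, sqrt( 3 ) /3, sqrt ( 3) /3, 2,2, E, E , E,3,pi,sqrt( 10),  sqrt(11),4, 7] 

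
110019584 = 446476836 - 336457252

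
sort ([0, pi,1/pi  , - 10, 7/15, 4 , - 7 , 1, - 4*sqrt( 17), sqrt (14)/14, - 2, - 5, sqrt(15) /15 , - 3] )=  [ - 4*sqrt( 17) ,-10,  -  7,-5,-3, - 2, 0,sqrt( 15 )/15, sqrt ( 14)/14 , 1/pi,  7/15, 1, pi,4 ]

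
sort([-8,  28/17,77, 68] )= [-8,28/17,68,77]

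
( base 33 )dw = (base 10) 461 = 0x1CD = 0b111001101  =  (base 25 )ib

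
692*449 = 310708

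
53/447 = 53/447 =0.12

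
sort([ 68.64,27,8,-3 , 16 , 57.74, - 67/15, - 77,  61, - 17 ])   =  [  -  77, - 17, - 67/15, - 3, 8, 16,27, 57.74, 61, 68.64]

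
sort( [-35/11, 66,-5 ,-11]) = [-11,- 5,  -  35/11,66]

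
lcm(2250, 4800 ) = 72000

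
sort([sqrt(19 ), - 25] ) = [ - 25,  sqrt( 19) ]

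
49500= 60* 825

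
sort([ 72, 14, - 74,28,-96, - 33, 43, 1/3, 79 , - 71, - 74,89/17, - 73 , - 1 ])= [ - 96, - 74,-74, - 73 ,  -  71, - 33, - 1,1/3 , 89/17, 14 , 28,43, 72 , 79]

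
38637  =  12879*3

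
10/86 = 5/43 =0.12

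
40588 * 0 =0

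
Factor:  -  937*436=-408532 = - 2^2*109^1 * 937^1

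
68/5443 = 68/5443=0.01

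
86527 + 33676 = 120203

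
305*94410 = 28795050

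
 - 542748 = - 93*5836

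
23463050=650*36097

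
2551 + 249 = 2800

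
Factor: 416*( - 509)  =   - 2^5*13^1*509^1 =- 211744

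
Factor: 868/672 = 2^(  -  3)* 3^( - 1)*31^1 = 31/24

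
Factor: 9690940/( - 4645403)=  - 1384420/663629=- 2^2 * 5^1*17^( - 1)*103^ ( - 1)*379^ (  -  1)*69221^1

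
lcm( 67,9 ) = 603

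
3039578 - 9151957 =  - 6112379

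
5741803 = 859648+4882155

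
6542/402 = 3271/201 = 16.27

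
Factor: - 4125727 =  - 4125727^1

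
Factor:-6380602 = -2^1*3190301^1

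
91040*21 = 1911840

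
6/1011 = 2/337= 0.01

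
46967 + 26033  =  73000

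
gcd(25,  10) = 5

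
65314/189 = 345 +109/189 =345.58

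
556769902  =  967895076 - 411125174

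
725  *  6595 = 4781375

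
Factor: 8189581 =8189581^1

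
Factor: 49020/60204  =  5^1*19^1*29^( - 1)*43^1*173^(-1 )=4085/5017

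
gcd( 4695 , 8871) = 3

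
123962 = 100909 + 23053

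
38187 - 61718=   -  23531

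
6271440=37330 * 168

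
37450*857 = 32094650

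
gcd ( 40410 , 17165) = 5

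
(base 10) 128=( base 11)107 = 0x80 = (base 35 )3n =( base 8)200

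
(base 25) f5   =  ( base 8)574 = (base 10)380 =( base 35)au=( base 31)c8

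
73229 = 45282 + 27947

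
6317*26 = 164242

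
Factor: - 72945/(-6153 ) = 3^1 * 5^1* 7^( - 1 ) *293^( - 1) *1621^1=24315/2051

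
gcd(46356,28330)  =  2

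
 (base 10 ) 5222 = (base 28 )6IE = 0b1010001100110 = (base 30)5O2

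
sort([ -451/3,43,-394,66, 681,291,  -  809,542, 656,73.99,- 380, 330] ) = [ - 809, - 394, - 380,-451/3, 43,66, 73.99,291,330 , 542, 656,681 ]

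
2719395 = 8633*315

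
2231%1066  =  99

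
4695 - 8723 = -4028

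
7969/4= 7969/4  =  1992.25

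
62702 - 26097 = 36605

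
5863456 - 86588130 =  - 80724674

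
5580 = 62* 90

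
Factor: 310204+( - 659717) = - 83^1*4211^1 = - 349513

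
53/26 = 53/26 = 2.04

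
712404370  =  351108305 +361296065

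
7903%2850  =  2203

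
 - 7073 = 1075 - 8148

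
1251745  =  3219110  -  1967365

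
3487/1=3487 = 3487.00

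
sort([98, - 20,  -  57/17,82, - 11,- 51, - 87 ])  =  [ - 87, - 51, - 20, - 11 , - 57/17,82, 98]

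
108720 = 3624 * 30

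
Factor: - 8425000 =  - 2^3*5^5*337^1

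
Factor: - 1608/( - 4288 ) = 2^ ( - 3 )*3^1=3/8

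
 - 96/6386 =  - 1 + 3145/3193=- 0.02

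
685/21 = 685/21 = 32.62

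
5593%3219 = 2374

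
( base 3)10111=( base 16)5e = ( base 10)94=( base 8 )136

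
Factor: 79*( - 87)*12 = -82476 = - 2^2*3^2*29^1*79^1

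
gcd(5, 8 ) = 1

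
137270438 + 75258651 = 212529089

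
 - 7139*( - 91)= 649649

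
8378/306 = 27 + 58/153  =  27.38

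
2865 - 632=2233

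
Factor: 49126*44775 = 2199616650  =  2^1*3^2* 5^2*  7^1  *11^2*29^1*199^1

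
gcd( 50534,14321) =1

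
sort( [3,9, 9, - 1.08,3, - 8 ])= [ - 8, - 1.08,3, 3,9,  9] 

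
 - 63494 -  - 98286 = 34792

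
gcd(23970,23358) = 102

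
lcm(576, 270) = 8640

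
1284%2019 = 1284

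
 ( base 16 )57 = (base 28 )33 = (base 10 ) 87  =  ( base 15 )5C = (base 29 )30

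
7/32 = 7/32 = 0.22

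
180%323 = 180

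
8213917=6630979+1582938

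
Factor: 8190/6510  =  39/31= 3^1 * 13^1 * 31^ ( - 1)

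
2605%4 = 1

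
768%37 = 28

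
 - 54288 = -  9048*6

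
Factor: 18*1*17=2^1* 3^2*17^1=306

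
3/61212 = 1/20404=0.00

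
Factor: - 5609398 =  - 2^1*2804699^1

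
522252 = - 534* (  -  978) 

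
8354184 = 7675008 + 679176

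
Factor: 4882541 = 4882541^1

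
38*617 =23446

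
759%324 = 111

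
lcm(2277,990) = 22770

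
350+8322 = 8672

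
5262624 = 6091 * 864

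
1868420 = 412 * 4535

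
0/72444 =0 = 0.00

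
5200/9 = 577+ 7/9= 577.78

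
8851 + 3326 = 12177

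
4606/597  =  7 + 427/597 = 7.72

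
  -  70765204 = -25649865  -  45115339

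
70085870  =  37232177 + 32853693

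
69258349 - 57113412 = 12144937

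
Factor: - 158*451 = -2^1 * 11^1 *41^1*79^1  =  -  71258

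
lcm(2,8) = 8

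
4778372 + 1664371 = 6442743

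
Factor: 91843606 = 2^1*19^1 * 127^1*19031^1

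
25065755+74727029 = 99792784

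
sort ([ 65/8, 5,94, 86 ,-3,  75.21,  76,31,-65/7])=[-65/7,-3,  5, 65/8, 31,75.21,  76, 86, 94] 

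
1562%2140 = 1562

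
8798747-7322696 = 1476051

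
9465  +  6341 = 15806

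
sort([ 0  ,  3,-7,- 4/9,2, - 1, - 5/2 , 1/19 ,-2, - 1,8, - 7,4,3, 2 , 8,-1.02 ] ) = [ - 7, - 7, - 5/2,- 2, - 1.02, - 1, - 1, - 4/9, 0,1/19,2 , 2, 3,3, 4,8,8 ] 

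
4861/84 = 4861/84  =  57.87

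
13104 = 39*336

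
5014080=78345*64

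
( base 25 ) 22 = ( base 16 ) 34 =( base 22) 28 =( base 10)52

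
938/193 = 4 + 166/193 = 4.86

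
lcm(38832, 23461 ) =1126128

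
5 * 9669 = 48345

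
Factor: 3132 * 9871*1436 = 2^4*3^3 * 29^1*359^1*  9871^1= 44395335792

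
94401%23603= 23592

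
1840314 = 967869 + 872445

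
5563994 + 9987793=15551787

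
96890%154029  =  96890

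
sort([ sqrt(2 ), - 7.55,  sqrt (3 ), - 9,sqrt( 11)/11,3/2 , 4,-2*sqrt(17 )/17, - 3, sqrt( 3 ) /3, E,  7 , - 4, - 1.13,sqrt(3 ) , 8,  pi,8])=[-9, - 7.55, - 4, - 3, - 1.13, - 2 *sqrt( 17 )/17,  sqrt(11) /11, sqrt( 3) /3, sqrt( 2 ),3/2, sqrt ( 3 ), sqrt ( 3 ) , E,pi , 4, 7, 8,8 ]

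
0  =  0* 902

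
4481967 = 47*95361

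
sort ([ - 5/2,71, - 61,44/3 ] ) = [ - 61, - 5/2,44/3,71]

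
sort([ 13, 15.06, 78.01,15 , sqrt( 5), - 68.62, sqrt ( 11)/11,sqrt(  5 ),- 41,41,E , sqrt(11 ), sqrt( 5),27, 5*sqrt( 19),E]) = [ - 68.62, - 41 , sqrt( 11)/11,sqrt ( 5),sqrt(5),sqrt ( 5 ), E, E, sqrt( 11), 13, 15,15.06,5*sqrt (19),27,41,78.01]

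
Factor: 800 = 2^5 * 5^2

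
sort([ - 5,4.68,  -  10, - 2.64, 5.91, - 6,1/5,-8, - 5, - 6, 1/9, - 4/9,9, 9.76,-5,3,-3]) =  [  -  10, - 8, - 6, - 6 ,- 5 ,  -  5, - 5,-3,-2.64, - 4/9,  1/9, 1/5, 3,4.68,5.91,9,  9.76] 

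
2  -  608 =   -  606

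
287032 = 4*71758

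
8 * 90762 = 726096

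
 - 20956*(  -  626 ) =13118456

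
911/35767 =911/35767 = 0.03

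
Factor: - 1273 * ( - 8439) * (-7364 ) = - 2^2*3^1*7^1*19^1*29^1*67^1*97^1*263^1 = - 79110325308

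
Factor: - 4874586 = -2^1*3^1 *812431^1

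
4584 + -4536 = 48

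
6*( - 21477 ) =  - 128862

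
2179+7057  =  9236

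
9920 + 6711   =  16631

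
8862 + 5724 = 14586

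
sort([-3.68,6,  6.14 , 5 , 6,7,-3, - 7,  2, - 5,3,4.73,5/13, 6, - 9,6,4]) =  [-9, - 7, - 5 , - 3.68 , - 3,5/13, 2,3, 4,4.73, 5,6 , 6, 6,6, 6.14,  7]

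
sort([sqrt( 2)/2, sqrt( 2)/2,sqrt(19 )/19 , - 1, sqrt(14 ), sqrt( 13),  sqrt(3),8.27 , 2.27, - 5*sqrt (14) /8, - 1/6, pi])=[-5*sqrt(14)/8 , - 1, - 1/6, sqrt(19) /19,  sqrt ( 2)/2, sqrt(2)/2 , sqrt( 3),2.27, pi , sqrt(13), sqrt ( 14 ),8.27 ]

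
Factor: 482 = 2^1*241^1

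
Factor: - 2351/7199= - 23^( - 1 ) * 313^( - 1)*2351^1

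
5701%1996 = 1709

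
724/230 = 362/115 = 3.15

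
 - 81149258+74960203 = - 6189055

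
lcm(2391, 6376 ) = 19128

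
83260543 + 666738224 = 749998767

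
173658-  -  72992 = 246650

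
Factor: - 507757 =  - 507757^1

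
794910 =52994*15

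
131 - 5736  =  -5605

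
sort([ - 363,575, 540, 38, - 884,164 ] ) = [- 884, - 363, 38 , 164, 540, 575 ] 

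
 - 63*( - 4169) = 262647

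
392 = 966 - 574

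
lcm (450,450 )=450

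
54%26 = 2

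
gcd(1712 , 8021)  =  1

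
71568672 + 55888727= 127457399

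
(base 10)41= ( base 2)101001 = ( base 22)1j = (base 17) 27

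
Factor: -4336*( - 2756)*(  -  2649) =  - 2^6*3^1* 13^1 * 53^1 * 271^1*883^1 = - 31655592384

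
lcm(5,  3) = 15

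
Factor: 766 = 2^1*383^1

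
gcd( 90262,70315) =1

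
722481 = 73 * 9897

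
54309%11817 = 7041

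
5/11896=5/11896 = 0.00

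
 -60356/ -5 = 12071 + 1/5=   12071.20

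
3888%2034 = 1854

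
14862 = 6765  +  8097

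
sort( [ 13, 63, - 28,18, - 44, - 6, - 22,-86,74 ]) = [ - 86, - 44, - 28, -22, - 6, 13, 18, 63, 74 ] 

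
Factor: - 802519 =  -17^1*47207^1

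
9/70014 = 3/23338 = 0.00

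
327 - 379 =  - 52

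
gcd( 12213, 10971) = 207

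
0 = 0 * 65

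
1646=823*2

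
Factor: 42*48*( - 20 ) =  - 40320 = - 2^7*3^2 * 5^1*7^1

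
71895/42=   23965/14 = 1711.79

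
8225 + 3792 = 12017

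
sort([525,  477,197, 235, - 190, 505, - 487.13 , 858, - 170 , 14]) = [ - 487.13,-190,- 170, 14 , 197, 235,477, 505,  525, 858]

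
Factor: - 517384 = -2^3*7^1*9239^1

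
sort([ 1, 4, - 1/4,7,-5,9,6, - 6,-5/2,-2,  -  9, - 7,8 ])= [-9, - 7, - 6, - 5, - 5/2, - 2, - 1/4, 1,4,6,7, 8,9 ]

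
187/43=4  +  15/43 =4.35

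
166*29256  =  4856496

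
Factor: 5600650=2^1*5^2*11^1*17^1*599^1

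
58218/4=14554 + 1/2= 14554.50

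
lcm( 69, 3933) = 3933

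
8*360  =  2880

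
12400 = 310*40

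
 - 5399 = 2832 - 8231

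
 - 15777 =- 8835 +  -6942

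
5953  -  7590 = -1637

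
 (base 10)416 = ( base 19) 12H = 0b110100000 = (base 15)1CB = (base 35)bv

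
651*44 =28644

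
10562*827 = 8734774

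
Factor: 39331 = 37^1*1063^1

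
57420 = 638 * 90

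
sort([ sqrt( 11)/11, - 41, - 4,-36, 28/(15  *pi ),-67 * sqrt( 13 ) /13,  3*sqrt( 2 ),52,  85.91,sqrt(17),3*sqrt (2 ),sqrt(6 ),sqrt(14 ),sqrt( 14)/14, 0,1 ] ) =[ - 41, - 36, - 67*sqrt( 13 )/13, - 4, 0,sqrt ( 14)/14,  sqrt(11) /11, 28/(15*pi),1,sqrt( 6) , sqrt(14 ), sqrt( 17 ),  3 * sqrt( 2 ) , 3*sqrt ( 2 ), 52, 85.91]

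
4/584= 1/146 = 0.01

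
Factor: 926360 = 2^3*5^1*23159^1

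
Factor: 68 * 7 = 476 = 2^2 * 7^1*17^1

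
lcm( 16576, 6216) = 49728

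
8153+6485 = 14638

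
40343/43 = 40343/43  =  938.21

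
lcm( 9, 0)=0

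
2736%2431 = 305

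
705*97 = 68385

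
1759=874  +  885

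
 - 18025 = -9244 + -8781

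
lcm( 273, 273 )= 273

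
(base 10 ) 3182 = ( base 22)6ce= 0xC6E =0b110001101110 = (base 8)6156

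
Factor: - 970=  - 2^1*5^1 * 97^1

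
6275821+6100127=12375948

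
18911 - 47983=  - 29072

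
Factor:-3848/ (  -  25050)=2^2 *3^(  -  1)*5^(  -  2)*13^1*37^1*167^ ( - 1) = 1924/12525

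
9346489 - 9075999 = 270490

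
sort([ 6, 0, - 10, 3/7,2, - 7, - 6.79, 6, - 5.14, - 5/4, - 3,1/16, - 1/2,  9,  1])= [ -10, - 7, - 6.79, - 5.14,  -  3, - 5/4, - 1/2, 0, 1/16,3/7, 1 , 2,  6,6, 9 ] 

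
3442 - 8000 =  - 4558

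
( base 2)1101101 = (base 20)59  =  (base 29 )3m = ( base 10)109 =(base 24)4D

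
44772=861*52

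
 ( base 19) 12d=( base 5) 3122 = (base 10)412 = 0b110011100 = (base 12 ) 2A4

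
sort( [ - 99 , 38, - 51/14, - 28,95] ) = [ - 99, - 28 , - 51/14, 38  ,  95]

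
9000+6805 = 15805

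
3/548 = 3/548 = 0.01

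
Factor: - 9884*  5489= - 54253276= -2^2*7^1*11^1*353^1*499^1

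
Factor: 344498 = 2^1*7^1*11^1*2237^1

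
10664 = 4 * 2666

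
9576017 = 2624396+6951621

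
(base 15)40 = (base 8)74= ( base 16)3C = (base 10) 60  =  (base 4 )330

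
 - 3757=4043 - 7800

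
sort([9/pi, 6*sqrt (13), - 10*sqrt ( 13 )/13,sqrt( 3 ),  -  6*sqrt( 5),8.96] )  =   [  -  6*sqrt(5), - 10*sqrt( 13 )/13,sqrt( 3),9/pi,8.96 , 6*sqrt( 13 ) ] 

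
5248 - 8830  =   - 3582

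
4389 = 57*77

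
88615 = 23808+64807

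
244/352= 61/88 = 0.69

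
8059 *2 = 16118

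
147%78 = 69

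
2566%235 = 216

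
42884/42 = 21442/21 = 1021.05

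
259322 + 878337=1137659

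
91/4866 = 91/4866 = 0.02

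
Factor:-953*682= - 649946= - 2^1*11^1*31^1*953^1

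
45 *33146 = 1491570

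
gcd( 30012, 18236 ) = 4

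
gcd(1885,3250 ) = 65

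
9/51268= 9/51268= 0.00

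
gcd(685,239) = 1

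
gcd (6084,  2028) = 2028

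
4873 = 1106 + 3767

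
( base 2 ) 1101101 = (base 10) 109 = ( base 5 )414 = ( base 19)5E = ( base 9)131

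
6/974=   3/487  =  0.01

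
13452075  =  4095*3285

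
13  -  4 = 9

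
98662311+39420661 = 138082972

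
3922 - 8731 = -4809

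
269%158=111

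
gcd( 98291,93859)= 1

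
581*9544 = 5545064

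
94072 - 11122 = 82950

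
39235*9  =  353115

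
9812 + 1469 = 11281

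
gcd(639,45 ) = 9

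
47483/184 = 47483/184= 258.06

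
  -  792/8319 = -1 + 2509/2773 = -0.10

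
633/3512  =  633/3512  =  0.18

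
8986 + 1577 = 10563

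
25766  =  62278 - 36512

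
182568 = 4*45642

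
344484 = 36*9569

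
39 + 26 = 65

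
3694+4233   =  7927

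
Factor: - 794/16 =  -2^ ( - 3 )*397^1  =  -  397/8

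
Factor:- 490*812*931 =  - 370426280 = - 2^3*5^1*7^5 * 19^1 * 29^1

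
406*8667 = 3518802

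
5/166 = 5/166 = 0.03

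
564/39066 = 94/6511 = 0.01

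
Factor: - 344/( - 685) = 2^3 *5^ ( - 1)*43^1*137^( - 1)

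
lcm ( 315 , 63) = 315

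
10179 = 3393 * 3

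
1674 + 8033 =9707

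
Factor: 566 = 2^1*283^1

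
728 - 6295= - 5567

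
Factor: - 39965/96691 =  - 5^1 *7^ (  -  1 )*19^( - 1)* 727^( - 1)*7993^1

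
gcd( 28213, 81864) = 1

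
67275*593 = 39894075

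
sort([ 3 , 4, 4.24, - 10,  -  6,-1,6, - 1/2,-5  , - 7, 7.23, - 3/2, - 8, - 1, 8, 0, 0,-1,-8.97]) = [ - 10, - 8.97,  -  8, - 7, - 6,  -  5, - 3/2,-1 , - 1,-1, - 1/2, 0,0,3 , 4 , 4.24,  6,7.23 , 8] 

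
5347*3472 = 18564784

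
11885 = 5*2377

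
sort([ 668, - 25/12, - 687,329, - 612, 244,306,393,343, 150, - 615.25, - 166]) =[ - 687, - 615.25, - 612  , -166, - 25/12,150, 244, 306, 329,343,393,  668 ] 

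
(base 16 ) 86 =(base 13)a4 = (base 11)112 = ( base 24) 5e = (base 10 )134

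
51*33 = 1683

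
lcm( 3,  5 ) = 15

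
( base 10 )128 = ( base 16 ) 80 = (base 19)6E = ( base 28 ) 4g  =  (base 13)9b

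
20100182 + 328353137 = 348453319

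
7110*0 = 0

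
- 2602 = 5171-7773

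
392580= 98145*4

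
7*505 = 3535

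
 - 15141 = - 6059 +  - 9082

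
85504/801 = 85504/801 = 106.75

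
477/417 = 1 + 20/139 =1.14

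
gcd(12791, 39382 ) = 1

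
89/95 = 89/95  =  0.94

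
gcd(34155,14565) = 15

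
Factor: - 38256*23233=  - 2^4*3^1*7^1*797^1*3319^1  =  - 888801648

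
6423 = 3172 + 3251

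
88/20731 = 88/20731 = 0.00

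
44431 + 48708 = 93139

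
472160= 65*7264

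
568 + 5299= 5867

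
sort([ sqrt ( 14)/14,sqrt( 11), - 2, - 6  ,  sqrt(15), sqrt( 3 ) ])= [ - 6, - 2,sqrt(14 )/14,sqrt( 3), sqrt(11 ),sqrt(15 )]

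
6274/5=1254 + 4/5=1254.80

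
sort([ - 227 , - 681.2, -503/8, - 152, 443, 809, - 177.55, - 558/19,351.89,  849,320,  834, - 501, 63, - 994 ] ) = [ - 994, - 681.2,  -  501, - 227, - 177.55 , - 152,-503/8, - 558/19,63,320,  351.89,443,809, 834, 849]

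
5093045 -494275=4598770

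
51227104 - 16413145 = 34813959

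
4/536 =1/134 = 0.01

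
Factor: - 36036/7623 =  - 2^2* 11^( - 1)*13^1 = - 52/11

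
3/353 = 3/353  =  0.01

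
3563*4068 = 14494284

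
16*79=1264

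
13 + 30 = 43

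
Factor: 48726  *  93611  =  2^1* 3^2*7^1 * 43^1 * 311^1 * 2707^1 = 4561289586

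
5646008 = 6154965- 508957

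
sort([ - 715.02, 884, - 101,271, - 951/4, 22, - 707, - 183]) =[ - 715.02, - 707 , - 951/4,-183, - 101, 22, 271, 884 ]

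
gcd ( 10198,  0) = 10198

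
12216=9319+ 2897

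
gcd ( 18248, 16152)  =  8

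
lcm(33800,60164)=3008200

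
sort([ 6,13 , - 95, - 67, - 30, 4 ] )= [- 95, - 67, - 30,  4, 6, 13]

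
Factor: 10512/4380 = 12/5 = 2^2 * 3^1*5^( - 1)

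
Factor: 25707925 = 5^2*1028317^1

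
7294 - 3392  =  3902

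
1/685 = 1/685 = 0.00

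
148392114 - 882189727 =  - 733797613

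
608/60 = 152/15 = 10.13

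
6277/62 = 101+ 15/62 = 101.24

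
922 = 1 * 922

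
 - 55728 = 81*( - 688 ) 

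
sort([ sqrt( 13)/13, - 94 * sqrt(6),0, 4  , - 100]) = [ - 94*sqrt(6 ), - 100 , 0, sqrt( 13)/13, 4]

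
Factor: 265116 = 2^2*3^1 * 22093^1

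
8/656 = 1/82 = 0.01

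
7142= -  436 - -7578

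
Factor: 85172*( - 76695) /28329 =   -  2^2*5^1*7^( - 1)*19^( - 1 ) * 71^( - 1) * 107^1*199^1*5113^1 = -2177422180/9443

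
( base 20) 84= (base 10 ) 164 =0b10100100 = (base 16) a4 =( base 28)5o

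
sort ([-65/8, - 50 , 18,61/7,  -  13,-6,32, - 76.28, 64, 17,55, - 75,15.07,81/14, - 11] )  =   [-76.28, -75, - 50 , - 13,- 11, - 65/8, - 6, 81/14,61/7,15.07,17,18, 32,55,64 ]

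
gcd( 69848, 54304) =8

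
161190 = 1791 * 90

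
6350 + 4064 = 10414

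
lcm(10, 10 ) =10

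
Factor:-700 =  - 2^2*5^2*7^1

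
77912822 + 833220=78746042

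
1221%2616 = 1221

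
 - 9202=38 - 9240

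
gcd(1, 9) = 1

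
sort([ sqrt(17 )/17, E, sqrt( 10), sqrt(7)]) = [ sqrt( 17)/17,  sqrt( 7), E,sqrt( 10 ) ]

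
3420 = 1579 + 1841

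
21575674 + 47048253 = 68623927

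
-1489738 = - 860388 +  - 629350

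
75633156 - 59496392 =16136764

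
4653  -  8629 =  - 3976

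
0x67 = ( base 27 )3M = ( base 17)61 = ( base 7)205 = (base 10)103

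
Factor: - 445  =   - 5^1 * 89^1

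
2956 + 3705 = 6661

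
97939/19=5154 + 13/19   =  5154.68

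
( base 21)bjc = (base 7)21225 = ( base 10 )5262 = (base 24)936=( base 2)1010010001110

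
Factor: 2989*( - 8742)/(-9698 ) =13064919/4849 =3^1*7^2*13^(  -  1 )*31^1*47^1*61^1*373^( - 1)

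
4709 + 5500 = 10209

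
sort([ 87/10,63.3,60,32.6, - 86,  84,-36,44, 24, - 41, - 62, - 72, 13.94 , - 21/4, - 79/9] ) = [ - 86, - 72, - 62, - 41, - 36, - 79/9, - 21/4 , 87/10,13.94, 24, 32.6,44,60,63.3,84] 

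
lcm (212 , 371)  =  1484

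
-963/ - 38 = 963/38 = 25.34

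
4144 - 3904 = 240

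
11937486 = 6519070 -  - 5418416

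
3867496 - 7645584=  - 3778088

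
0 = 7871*0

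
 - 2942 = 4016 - 6958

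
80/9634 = 40/4817 = 0.01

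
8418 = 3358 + 5060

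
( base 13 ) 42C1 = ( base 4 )2101003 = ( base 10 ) 9283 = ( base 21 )1011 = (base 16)2443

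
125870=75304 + 50566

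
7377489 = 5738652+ 1638837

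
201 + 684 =885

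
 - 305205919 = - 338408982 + 33203063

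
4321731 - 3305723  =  1016008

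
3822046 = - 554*(-6899 )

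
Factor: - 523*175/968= - 2^( - 3)*5^2*7^1*11^ ( - 2 ) * 523^1 = -  91525/968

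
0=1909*0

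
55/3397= 55/3397 = 0.02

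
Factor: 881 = 881^1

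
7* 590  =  4130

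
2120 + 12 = 2132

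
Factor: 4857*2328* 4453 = 50350498488 = 2^3*3^2*61^1 * 73^1 *97^1*1619^1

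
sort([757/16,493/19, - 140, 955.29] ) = [-140,493/19,  757/16,  955.29 ] 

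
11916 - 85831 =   -  73915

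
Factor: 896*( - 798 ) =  - 715008 = - 2^8*3^1*7^2 *19^1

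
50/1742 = 25/871 = 0.03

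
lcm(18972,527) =18972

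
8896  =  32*278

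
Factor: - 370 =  - 2^1*5^1 *37^1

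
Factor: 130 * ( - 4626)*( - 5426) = 2^3 *3^2*5^1*13^1*257^1 * 2713^1 = 3263087880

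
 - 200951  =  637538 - 838489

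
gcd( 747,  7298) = 1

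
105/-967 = -1 + 862/967 =-  0.11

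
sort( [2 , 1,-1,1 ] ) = [ - 1 , 1,1,2] 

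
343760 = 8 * 42970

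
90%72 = 18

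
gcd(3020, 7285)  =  5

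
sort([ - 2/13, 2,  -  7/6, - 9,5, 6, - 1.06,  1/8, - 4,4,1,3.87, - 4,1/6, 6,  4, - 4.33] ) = [  -  9, - 4.33, - 4, - 4, - 7/6,-1.06 ,-2/13,1/8,1/6 , 1 , 2,3.87,4, 4,5,6,  6]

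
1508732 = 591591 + 917141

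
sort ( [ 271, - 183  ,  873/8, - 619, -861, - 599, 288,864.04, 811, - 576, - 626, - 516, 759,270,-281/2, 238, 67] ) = [ - 861,-626, - 619, - 599,-576, - 516, -183, - 281/2, 67,873/8, 238,270, 271,288, 759, 811,864.04]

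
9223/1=9223  =  9223.00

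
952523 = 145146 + 807377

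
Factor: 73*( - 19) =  -19^1  *  73^1 = - 1387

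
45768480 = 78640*582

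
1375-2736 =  - 1361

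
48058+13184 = 61242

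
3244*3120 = 10121280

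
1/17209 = 1/17209 = 0.00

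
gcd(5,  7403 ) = 1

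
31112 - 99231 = - 68119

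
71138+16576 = 87714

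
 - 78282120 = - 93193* 840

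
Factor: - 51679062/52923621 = -2^1*3^1*23^ ( -1)*157^1*683^(  -  1)*1123^( - 1)*18287^1  =  - 17226354/17641207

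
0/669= 0 =0.00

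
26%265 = 26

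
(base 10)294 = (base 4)10212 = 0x126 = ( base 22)d8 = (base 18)G6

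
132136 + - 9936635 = -9804499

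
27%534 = 27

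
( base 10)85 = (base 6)221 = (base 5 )320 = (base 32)2l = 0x55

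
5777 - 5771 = 6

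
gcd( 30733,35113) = 73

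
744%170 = 64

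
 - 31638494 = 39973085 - 71611579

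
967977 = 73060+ 894917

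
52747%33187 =19560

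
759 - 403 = 356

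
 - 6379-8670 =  - 15049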